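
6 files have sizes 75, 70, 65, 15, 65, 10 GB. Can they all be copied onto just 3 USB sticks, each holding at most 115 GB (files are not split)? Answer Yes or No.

No

Total = 300 GB; ⌈300/115⌉ = 3.
4 files each exceed half the capacity and cannot share a USB stick, forcing at least 4 USB sticks.
At least 4 USB sticks are required, but only 3 are allowed.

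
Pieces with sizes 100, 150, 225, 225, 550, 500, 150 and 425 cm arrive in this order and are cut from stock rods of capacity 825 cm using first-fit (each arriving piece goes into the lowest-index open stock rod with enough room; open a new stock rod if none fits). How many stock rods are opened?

  100 → stock rod 1 (new)  [load 100/825]
  150 → stock rod 1  [load 250/825]
  225 → stock rod 1  [load 475/825]
  225 → stock rod 1  [load 700/825]
  550 → stock rod 2 (new)  [load 550/825]
  500 → stock rod 3 (new)  [load 500/825]
  150 → stock rod 2  [load 700/825]
  425 → stock rod 4 (new)  [load 425/825]
4 stock rods opened.

4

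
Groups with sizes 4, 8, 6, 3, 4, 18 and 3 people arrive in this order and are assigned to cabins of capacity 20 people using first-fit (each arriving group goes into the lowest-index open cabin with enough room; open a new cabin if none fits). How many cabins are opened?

3

  4 → cabin 1 (new)  [load 4/20]
  8 → cabin 1  [load 12/20]
  6 → cabin 1  [load 18/20]
  3 → cabin 2 (new)  [load 3/20]
  4 → cabin 2  [load 7/20]
  18 → cabin 3 (new)  [load 18/20]
  3 → cabin 2  [load 10/20]
3 cabins opened.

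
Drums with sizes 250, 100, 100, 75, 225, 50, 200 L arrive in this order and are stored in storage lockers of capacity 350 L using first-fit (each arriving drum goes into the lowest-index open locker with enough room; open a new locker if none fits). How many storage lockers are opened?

  250 → locker 1 (new)  [load 250/350]
  100 → locker 1  [load 350/350]
  100 → locker 2 (new)  [load 100/350]
  75 → locker 2  [load 175/350]
  225 → locker 3 (new)  [load 225/350]
  50 → locker 2  [load 225/350]
  200 → locker 4 (new)  [load 200/350]
4 storage lockers opened.

4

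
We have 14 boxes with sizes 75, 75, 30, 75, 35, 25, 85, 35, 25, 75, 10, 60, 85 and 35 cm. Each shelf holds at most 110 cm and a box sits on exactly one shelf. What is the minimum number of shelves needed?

7

Total = 85 + 85 + 75 + 75 + 75 + 75 + 60 + 35 + 35 + 35 + 30 + 25 + 25 + 10 = 725 cm.
Lower bound: ⌈725/110⌉ = 7 shelves.
A packing using 7 shelves:
  shelf 1: 85 + 25 = 110
  shelf 2: 85 + 25 = 110
  shelf 3: 75 + 35 = 110
  shelf 4: 75 + 35 = 110
  shelf 5: 75 + 35 = 110
  shelf 6: 75 + 30 = 105
  shelf 7: 60 + 10 = 70
This matches the lower bound, so 7 is optimal.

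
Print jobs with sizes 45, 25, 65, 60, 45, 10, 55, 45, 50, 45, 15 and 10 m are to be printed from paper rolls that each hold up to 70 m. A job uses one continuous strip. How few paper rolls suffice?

8

Total = 65 + 60 + 55 + 50 + 45 + 45 + 45 + 45 + 25 + 15 + 10 + 10 = 470 m.
Lower bound: ⌈470/70⌉ = 7 paper rolls.
Also, 8 print jobs each exceed 35 m, and no two of those can share a roll, so at least 8 paper rolls are needed.
A packing using 8 paper rolls:
  roll 1: 65 = 65
  roll 2: 60 + 10 = 70
  roll 3: 55 + 15 = 70
  roll 4: 50 + 10 = 60
  roll 5: 45 + 25 = 70
  roll 6: 45 = 45
  roll 7: 45 = 45
  roll 8: 45 = 45
This matches the lower bound, so 8 is optimal.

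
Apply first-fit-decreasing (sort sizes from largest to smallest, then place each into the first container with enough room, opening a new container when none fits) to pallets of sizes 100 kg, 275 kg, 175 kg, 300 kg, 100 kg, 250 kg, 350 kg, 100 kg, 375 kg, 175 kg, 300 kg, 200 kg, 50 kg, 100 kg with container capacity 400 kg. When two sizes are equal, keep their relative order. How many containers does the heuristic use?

8

Sorted descending: 375, 350, 300, 300, 275, 250, 200, 175, 175, 100, 100, 100, 100, 50.
  375 → container 1 (new)  [load 375/400]
  350 → container 2 (new)  [load 350/400]
  300 → container 3 (new)  [load 300/400]
  300 → container 4 (new)  [load 300/400]
  275 → container 5 (new)  [load 275/400]
  250 → container 6 (new)  [load 250/400]
  200 → container 7 (new)  [load 200/400]
  175 → container 7  [load 375/400]
  175 → container 8 (new)  [load 175/400]
  100 → container 3  [load 400/400]
  100 → container 4  [load 400/400]
  100 → container 5  [load 375/400]
  100 → container 6  [load 350/400]
  50 → container 2  [load 400/400]
8 containers opened.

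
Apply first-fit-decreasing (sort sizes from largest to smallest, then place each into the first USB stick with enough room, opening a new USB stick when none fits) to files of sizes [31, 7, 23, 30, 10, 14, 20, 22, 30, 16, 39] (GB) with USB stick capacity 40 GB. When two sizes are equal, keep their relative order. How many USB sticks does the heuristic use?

7

Sorted descending: 39, 31, 30, 30, 23, 22, 20, 16, 14, 10, 7.
  39 → USB stick 1 (new)  [load 39/40]
  31 → USB stick 2 (new)  [load 31/40]
  30 → USB stick 3 (new)  [load 30/40]
  30 → USB stick 4 (new)  [load 30/40]
  23 → USB stick 5 (new)  [load 23/40]
  22 → USB stick 6 (new)  [load 22/40]
  20 → USB stick 7 (new)  [load 20/40]
  16 → USB stick 5  [load 39/40]
  14 → USB stick 6  [load 36/40]
  10 → USB stick 3  [load 40/40]
  7 → USB stick 2  [load 38/40]
7 USB sticks opened.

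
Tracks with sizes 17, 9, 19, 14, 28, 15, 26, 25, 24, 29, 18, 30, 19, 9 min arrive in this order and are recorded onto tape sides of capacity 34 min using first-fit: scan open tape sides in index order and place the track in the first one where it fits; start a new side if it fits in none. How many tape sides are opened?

10

  17 → side 1 (new)  [load 17/34]
  9 → side 1  [load 26/34]
  19 → side 2 (new)  [load 19/34]
  14 → side 2  [load 33/34]
  28 → side 3 (new)  [load 28/34]
  15 → side 4 (new)  [load 15/34]
  26 → side 5 (new)  [load 26/34]
  25 → side 6 (new)  [load 25/34]
  24 → side 7 (new)  [load 24/34]
  29 → side 8 (new)  [load 29/34]
  18 → side 4  [load 33/34]
  30 → side 9 (new)  [load 30/34]
  19 → side 10 (new)  [load 19/34]
  9 → side 6  [load 34/34]
10 tape sides opened.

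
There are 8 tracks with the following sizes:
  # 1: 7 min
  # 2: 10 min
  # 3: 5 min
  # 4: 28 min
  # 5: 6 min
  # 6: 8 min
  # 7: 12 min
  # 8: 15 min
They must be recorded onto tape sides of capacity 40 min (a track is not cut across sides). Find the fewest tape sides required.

Total = 28 + 15 + 12 + 10 + 8 + 7 + 6 + 5 = 91 min.
Lower bound: ⌈91/40⌉ = 3 tape sides.
A packing using 3 tape sides:
  side 1: 28 + 12 = 40
  side 2: 15 + 10 + 8 + 7 = 40
  side 3: 6 + 5 = 11
This matches the lower bound, so 3 is optimal.

3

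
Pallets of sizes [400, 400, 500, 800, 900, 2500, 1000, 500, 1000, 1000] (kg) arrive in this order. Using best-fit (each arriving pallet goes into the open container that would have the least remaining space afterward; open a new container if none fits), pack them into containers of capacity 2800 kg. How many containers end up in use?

  400 → container 1 (new)  [load 400/2800]
  400 → container 1  [load 800/2800]
  500 → container 1  [load 1300/2800]
  800 → container 1  [load 2100/2800]
  900 → container 2 (new)  [load 900/2800]
  2500 → container 3 (new)  [load 2500/2800]
  1000 → container 2  [load 1900/2800]
  500 → container 1  [load 2600/2800]
  1000 → container 4 (new)  [load 1000/2800]
  1000 → container 4  [load 2000/2800]
4 containers opened.

4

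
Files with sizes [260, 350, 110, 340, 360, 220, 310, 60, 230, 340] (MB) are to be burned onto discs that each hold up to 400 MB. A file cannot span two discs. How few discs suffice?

8

Total = 360 + 350 + 340 + 340 + 310 + 260 + 230 + 220 + 110 + 60 = 2580 MB.
Lower bound: ⌈2580/400⌉ = 7 discs.
Also, 8 files each exceed 200 MB, and no two of those can share a disc, so at least 8 discs are needed.
A packing using 8 discs:
  disc 1: 360 = 360
  disc 2: 350 = 350
  disc 3: 340 + 60 = 400
  disc 4: 340 = 340
  disc 5: 310 = 310
  disc 6: 260 + 110 = 370
  disc 7: 230 = 230
  disc 8: 220 = 220
This matches the lower bound, so 8 is optimal.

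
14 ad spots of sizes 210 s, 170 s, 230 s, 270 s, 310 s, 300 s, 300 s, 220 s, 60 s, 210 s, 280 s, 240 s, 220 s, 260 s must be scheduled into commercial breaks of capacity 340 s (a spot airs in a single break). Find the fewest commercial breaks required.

13

Total = 310 + 300 + 300 + 280 + 270 + 260 + 240 + 230 + 220 + 220 + 210 + 210 + 170 + 60 = 3280 s.
Lower bound: ⌈3280/340⌉ = 10 commercial breaks.
Also, 12 ad spots each exceed 170 s, and no two of those can share a break, so at least 12 commercial breaks are needed.
A packing using 13 commercial breaks:
  break 1: 310 = 310
  break 2: 300 = 300
  break 3: 300 = 300
  break 4: 280 + 60 = 340
  break 5: 270 = 270
  break 6: 260 = 260
  break 7: 240 = 240
  break 8: 230 = 230
  break 9: 220 = 220
  break 10: 220 = 220
  break 11: 210 = 210
  break 12: 210 = 210
  break 13: 170 = 170
No arrangement into 12 commercial breaks stays within capacity, so 13 is optimal.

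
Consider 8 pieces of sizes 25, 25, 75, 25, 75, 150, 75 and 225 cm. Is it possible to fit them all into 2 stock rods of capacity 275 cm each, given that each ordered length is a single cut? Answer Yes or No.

No

Total = 675 cm; ⌈675/275⌉ = 3.
At least 3 stock rods are required, but only 2 are allowed.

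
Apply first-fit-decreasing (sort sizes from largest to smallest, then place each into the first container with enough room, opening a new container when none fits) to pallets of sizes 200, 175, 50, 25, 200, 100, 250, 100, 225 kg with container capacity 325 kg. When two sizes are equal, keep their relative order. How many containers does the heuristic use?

Sorted descending: 250, 225, 200, 200, 175, 100, 100, 50, 25.
  250 → container 1 (new)  [load 250/325]
  225 → container 2 (new)  [load 225/325]
  200 → container 3 (new)  [load 200/325]
  200 → container 4 (new)  [load 200/325]
  175 → container 5 (new)  [load 175/325]
  100 → container 2  [load 325/325]
  100 → container 3  [load 300/325]
  50 → container 1  [load 300/325]
  25 → container 1  [load 325/325]
5 containers opened.

5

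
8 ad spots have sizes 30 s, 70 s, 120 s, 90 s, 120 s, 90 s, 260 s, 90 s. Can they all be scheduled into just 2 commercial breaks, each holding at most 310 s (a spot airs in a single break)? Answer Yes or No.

Total = 870 s; ⌈870/310⌉ = 3.
At least 3 commercial breaks are required, but only 2 are allowed.

No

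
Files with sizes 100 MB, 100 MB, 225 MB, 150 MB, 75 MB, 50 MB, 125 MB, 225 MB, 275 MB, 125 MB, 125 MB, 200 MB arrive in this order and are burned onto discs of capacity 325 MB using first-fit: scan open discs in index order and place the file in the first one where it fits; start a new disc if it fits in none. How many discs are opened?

7

  100 → disc 1 (new)  [load 100/325]
  100 → disc 1  [load 200/325]
  225 → disc 2 (new)  [load 225/325]
  150 → disc 3 (new)  [load 150/325]
  75 → disc 1  [load 275/325]
  50 → disc 1  [load 325/325]
  125 → disc 3  [load 275/325]
  225 → disc 4 (new)  [load 225/325]
  275 → disc 5 (new)  [load 275/325]
  125 → disc 6 (new)  [load 125/325]
  125 → disc 6  [load 250/325]
  200 → disc 7 (new)  [load 200/325]
7 discs opened.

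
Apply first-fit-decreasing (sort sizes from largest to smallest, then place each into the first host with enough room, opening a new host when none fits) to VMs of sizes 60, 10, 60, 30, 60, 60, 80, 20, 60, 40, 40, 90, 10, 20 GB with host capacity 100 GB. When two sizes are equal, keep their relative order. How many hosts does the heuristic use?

7

Sorted descending: 90, 80, 60, 60, 60, 60, 60, 40, 40, 30, 20, 20, 10, 10.
  90 → host 1 (new)  [load 90/100]
  80 → host 2 (new)  [load 80/100]
  60 → host 3 (new)  [load 60/100]
  60 → host 4 (new)  [load 60/100]
  60 → host 5 (new)  [load 60/100]
  60 → host 6 (new)  [load 60/100]
  60 → host 7 (new)  [load 60/100]
  40 → host 3  [load 100/100]
  40 → host 4  [load 100/100]
  30 → host 5  [load 90/100]
  20 → host 2  [load 100/100]
  20 → host 6  [load 80/100]
  10 → host 1  [load 100/100]
  10 → host 5  [load 100/100]
7 hosts opened.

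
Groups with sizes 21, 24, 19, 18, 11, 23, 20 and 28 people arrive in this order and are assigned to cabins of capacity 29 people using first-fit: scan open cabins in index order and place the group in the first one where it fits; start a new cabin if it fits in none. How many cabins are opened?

  21 → cabin 1 (new)  [load 21/29]
  24 → cabin 2 (new)  [load 24/29]
  19 → cabin 3 (new)  [load 19/29]
  18 → cabin 4 (new)  [load 18/29]
  11 → cabin 4  [load 29/29]
  23 → cabin 5 (new)  [load 23/29]
  20 → cabin 6 (new)  [load 20/29]
  28 → cabin 7 (new)  [load 28/29]
7 cabins opened.

7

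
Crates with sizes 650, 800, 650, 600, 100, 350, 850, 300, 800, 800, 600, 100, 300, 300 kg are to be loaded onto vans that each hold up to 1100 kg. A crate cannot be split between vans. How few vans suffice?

8

Total = 850 + 800 + 800 + 800 + 650 + 650 + 600 + 600 + 350 + 300 + 300 + 300 + 100 + 100 = 7200 kg.
Lower bound: ⌈7200/1100⌉ = 7 vans.
Also, 8 crates each exceed 550 kg, and no two of those can share a van, so at least 8 vans are needed.
A packing using 8 vans:
  van 1: 850 + 100 + 100 = 1050
  van 2: 800 + 300 = 1100
  van 3: 800 + 300 = 1100
  van 4: 800 + 300 = 1100
  van 5: 650 + 350 = 1000
  van 6: 650 = 650
  van 7: 600 = 600
  van 8: 600 = 600
This matches the lower bound, so 8 is optimal.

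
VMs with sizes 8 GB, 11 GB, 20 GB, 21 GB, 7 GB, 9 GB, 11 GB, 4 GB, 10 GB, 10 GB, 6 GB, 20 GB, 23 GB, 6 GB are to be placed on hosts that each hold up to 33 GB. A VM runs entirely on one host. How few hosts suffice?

Total = 23 + 21 + 20 + 20 + 11 + 11 + 10 + 10 + 9 + 8 + 7 + 6 + 6 + 4 = 166 GB.
Lower bound: ⌈166/33⌉ = 6 hosts.
A packing using 6 hosts:
  host 1: 23 + 10 = 33
  host 2: 21 + 11 = 32
  host 3: 20 + 11 = 31
  host 4: 20 + 10 = 30
  host 5: 9 + 8 + 7 + 6 = 30
  host 6: 6 + 4 = 10
This matches the lower bound, so 6 is optimal.

6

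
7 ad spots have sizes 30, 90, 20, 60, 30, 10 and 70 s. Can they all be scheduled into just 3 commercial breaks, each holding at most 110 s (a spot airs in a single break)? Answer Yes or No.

Yes

A valid assignment using 3 commercial breaks:
  break 1: 90 + 20 = 110
  break 2: 70 + 30 + 10 = 110
  break 3: 60 + 30 = 90
Every load is within 110 s, so 3 commercial breaks suffice.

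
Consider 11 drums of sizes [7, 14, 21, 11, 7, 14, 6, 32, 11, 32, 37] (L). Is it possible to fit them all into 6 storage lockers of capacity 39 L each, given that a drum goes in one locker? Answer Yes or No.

A valid assignment using 5 storage lockers:
  locker 1: 37 = 37
  locker 2: 32 + 7 = 39
  locker 3: 32 + 7 = 39
  locker 4: 21 + 11 + 6 = 38
  locker 5: 14 + 14 + 11 = 39
That uses only 5 ≤ 6, so 6 storage lockers are enough.

Yes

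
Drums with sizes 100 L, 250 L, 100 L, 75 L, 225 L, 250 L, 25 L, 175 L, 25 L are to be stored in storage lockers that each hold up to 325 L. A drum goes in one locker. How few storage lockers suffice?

4

Total = 250 + 250 + 225 + 175 + 100 + 100 + 75 + 25 + 25 = 1225 L.
Lower bound: ⌈1225/325⌉ = 4 storage lockers.
A packing using 4 storage lockers:
  locker 1: 250 + 75 = 325
  locker 2: 250 + 25 + 25 = 300
  locker 3: 225 + 100 = 325
  locker 4: 175 + 100 = 275
This matches the lower bound, so 4 is optimal.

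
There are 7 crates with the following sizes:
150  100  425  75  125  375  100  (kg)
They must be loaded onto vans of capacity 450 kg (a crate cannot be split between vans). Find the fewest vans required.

4

Total = 425 + 375 + 150 + 125 + 100 + 100 + 75 = 1350 kg.
Lower bound: ⌈1350/450⌉ = 3 vans.
A packing using 4 vans:
  van 1: 425 = 425
  van 2: 375 + 75 = 450
  van 3: 150 + 125 + 100 = 375
  van 4: 100 = 100
No arrangement into 3 vans stays within capacity, so 4 is optimal.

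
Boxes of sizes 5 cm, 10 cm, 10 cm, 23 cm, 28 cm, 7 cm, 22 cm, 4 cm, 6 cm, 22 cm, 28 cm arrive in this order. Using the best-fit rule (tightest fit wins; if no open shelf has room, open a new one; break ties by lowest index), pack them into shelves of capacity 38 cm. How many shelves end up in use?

  5 → shelf 1 (new)  [load 5/38]
  10 → shelf 1  [load 15/38]
  10 → shelf 1  [load 25/38]
  23 → shelf 2 (new)  [load 23/38]
  28 → shelf 3 (new)  [load 28/38]
  7 → shelf 3  [load 35/38]
  22 → shelf 4 (new)  [load 22/38]
  4 → shelf 1  [load 29/38]
  6 → shelf 1  [load 35/38]
  22 → shelf 5 (new)  [load 22/38]
  28 → shelf 6 (new)  [load 28/38]
6 shelves opened.

6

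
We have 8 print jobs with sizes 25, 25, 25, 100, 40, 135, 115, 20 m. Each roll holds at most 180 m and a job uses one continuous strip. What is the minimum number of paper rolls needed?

3

Total = 135 + 115 + 100 + 40 + 25 + 25 + 25 + 20 = 485 m.
Lower bound: ⌈485/180⌉ = 3 paper rolls.
A packing using 3 paper rolls:
  roll 1: 135 + 40 = 175
  roll 2: 115 + 25 + 25 = 165
  roll 3: 100 + 25 + 20 = 145
This matches the lower bound, so 3 is optimal.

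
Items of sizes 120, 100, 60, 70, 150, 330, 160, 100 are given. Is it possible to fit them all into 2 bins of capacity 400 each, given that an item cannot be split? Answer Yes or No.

No

Total = 1090; ⌈1090/400⌉ = 3.
At least 3 bins are required, but only 2 are allowed.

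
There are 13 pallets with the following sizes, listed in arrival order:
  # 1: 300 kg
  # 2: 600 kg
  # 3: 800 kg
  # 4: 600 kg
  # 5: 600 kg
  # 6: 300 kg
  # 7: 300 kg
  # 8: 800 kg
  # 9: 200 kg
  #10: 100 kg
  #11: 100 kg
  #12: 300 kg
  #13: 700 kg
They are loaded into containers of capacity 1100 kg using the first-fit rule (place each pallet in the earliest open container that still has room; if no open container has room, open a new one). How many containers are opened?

  300 → container 1 (new)  [load 300/1100]
  600 → container 1  [load 900/1100]
  800 → container 2 (new)  [load 800/1100]
  600 → container 3 (new)  [load 600/1100]
  600 → container 4 (new)  [load 600/1100]
  300 → container 2  [load 1100/1100]
  300 → container 3  [load 900/1100]
  800 → container 5 (new)  [load 800/1100]
  200 → container 1  [load 1100/1100]
  100 → container 3  [load 1000/1100]
  100 → container 3  [load 1100/1100]
  300 → container 4  [load 900/1100]
  700 → container 6 (new)  [load 700/1100]
6 containers opened.

6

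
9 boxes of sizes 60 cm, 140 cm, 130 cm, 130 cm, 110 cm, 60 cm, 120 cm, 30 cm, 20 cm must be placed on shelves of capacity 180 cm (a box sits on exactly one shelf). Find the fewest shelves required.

Total = 140 + 130 + 130 + 120 + 110 + 60 + 60 + 30 + 20 = 800 cm.
Lower bound: ⌈800/180⌉ = 5 shelves.
A packing using 5 shelves:
  shelf 1: 140 + 30 = 170
  shelf 2: 130 + 20 = 150
  shelf 3: 130 = 130
  shelf 4: 120 + 60 = 180
  shelf 5: 110 + 60 = 170
This matches the lower bound, so 5 is optimal.

5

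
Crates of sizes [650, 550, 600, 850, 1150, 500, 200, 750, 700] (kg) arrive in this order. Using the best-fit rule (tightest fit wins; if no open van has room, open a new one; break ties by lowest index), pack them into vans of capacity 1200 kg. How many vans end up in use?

  650 → van 1 (new)  [load 650/1200]
  550 → van 1  [load 1200/1200]
  600 → van 2 (new)  [load 600/1200]
  850 → van 3 (new)  [load 850/1200]
  1150 → van 4 (new)  [load 1150/1200]
  500 → van 2  [load 1100/1200]
  200 → van 3  [load 1050/1200]
  750 → van 5 (new)  [load 750/1200]
  700 → van 6 (new)  [load 700/1200]
6 vans opened.

6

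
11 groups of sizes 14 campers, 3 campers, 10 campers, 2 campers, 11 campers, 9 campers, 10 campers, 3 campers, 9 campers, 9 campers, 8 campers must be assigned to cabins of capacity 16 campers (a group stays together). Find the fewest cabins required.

8

Total = 14 + 11 + 10 + 10 + 9 + 9 + 9 + 8 + 3 + 3 + 2 = 88 campers.
Lower bound: ⌈88/16⌉ = 6 cabins.
Also, 7 groups each exceed 8 campers, and no two of those can share a cabin, so at least 7 cabins are needed.
A packing using 8 cabins:
  cabin 1: 14 + 2 = 16
  cabin 2: 11 + 3 = 14
  cabin 3: 10 + 3 = 13
  cabin 4: 10 = 10
  cabin 5: 9 = 9
  cabin 6: 9 = 9
  cabin 7: 9 = 9
  cabin 8: 8 = 8
No arrangement into 7 cabins stays within capacity, so 8 is optimal.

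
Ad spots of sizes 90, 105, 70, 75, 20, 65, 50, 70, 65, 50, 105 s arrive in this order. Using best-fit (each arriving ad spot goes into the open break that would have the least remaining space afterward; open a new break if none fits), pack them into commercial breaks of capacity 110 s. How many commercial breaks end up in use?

9

  90 → break 1 (new)  [load 90/110]
  105 → break 2 (new)  [load 105/110]
  70 → break 3 (new)  [load 70/110]
  75 → break 4 (new)  [load 75/110]
  20 → break 1  [load 110/110]
  65 → break 5 (new)  [load 65/110]
  50 → break 6 (new)  [load 50/110]
  70 → break 7 (new)  [load 70/110]
  65 → break 8 (new)  [load 65/110]
  50 → break 6  [load 100/110]
  105 → break 9 (new)  [load 105/110]
9 commercial breaks opened.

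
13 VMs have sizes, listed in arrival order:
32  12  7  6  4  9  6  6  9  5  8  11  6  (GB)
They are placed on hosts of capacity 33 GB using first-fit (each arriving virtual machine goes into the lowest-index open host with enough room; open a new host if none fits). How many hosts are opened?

4

  32 → host 1 (new)  [load 32/33]
  12 → host 2 (new)  [load 12/33]
  7 → host 2  [load 19/33]
  6 → host 2  [load 25/33]
  4 → host 2  [load 29/33]
  9 → host 3 (new)  [load 9/33]
  6 → host 3  [load 15/33]
  6 → host 3  [load 21/33]
  9 → host 3  [load 30/33]
  5 → host 4 (new)  [load 5/33]
  8 → host 4  [load 13/33]
  11 → host 4  [load 24/33]
  6 → host 4  [load 30/33]
4 hosts opened.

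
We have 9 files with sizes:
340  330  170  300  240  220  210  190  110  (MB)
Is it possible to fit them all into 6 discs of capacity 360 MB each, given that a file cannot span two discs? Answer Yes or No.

No

Total = 2110 MB; ⌈2110/360⌉ = 6.
7 files each exceed half the capacity and cannot share a disc, forcing at least 7 discs.
At least 7 discs are required, but only 6 are allowed.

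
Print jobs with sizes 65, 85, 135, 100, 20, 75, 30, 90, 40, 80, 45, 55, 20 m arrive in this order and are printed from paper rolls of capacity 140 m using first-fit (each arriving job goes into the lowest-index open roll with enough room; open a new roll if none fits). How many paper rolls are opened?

7

  65 → roll 1 (new)  [load 65/140]
  85 → roll 2 (new)  [load 85/140]
  135 → roll 3 (new)  [load 135/140]
  100 → roll 4 (new)  [load 100/140]
  20 → roll 1  [load 85/140]
  75 → roll 5 (new)  [load 75/140]
  30 → roll 1  [load 115/140]
  90 → roll 6 (new)  [load 90/140]
  40 → roll 2  [load 125/140]
  80 → roll 7 (new)  [load 80/140]
  45 → roll 5  [load 120/140]
  55 → roll 7  [load 135/140]
  20 → roll 1  [load 135/140]
7 paper rolls opened.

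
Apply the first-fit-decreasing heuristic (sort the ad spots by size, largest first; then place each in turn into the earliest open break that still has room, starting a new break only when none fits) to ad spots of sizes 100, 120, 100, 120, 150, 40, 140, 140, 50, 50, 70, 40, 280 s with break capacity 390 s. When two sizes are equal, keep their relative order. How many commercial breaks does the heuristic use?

Sorted descending: 280, 150, 140, 140, 120, 120, 100, 100, 70, 50, 50, 40, 40.
  280 → break 1 (new)  [load 280/390]
  150 → break 2 (new)  [load 150/390]
  140 → break 2  [load 290/390]
  140 → break 3 (new)  [load 140/390]
  120 → break 3  [load 260/390]
  120 → break 3  [load 380/390]
  100 → break 1  [load 380/390]
  100 → break 2  [load 390/390]
  70 → break 4 (new)  [load 70/390]
  50 → break 4  [load 120/390]
  50 → break 4  [load 170/390]
  40 → break 4  [load 210/390]
  40 → break 4  [load 250/390]
4 commercial breaks opened.

4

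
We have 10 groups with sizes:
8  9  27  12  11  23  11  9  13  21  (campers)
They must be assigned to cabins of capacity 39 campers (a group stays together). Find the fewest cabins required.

Total = 27 + 23 + 21 + 13 + 12 + 11 + 11 + 9 + 9 + 8 = 144 campers.
Lower bound: ⌈144/39⌉ = 4 cabins.
A packing using 4 cabins:
  cabin 1: 27 + 12 = 39
  cabin 2: 23 + 13 = 36
  cabin 3: 21 + 11 = 32
  cabin 4: 11 + 9 + 9 + 8 = 37
This matches the lower bound, so 4 is optimal.

4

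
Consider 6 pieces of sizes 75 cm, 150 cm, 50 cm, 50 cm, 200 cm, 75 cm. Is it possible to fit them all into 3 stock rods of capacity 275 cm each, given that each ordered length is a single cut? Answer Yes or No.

A valid assignment using 3 stock rods:
  stock rod 1: 200 + 75 = 275
  stock rod 2: 150 + 75 + 50 = 275
  stock rod 3: 50 = 50
Every load is within 275 cm, so 3 stock rods suffice.

Yes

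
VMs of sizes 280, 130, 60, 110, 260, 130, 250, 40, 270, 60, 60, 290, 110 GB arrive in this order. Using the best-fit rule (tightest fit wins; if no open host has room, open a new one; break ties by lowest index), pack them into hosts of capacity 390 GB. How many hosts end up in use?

  280 → host 1 (new)  [load 280/390]
  130 → host 2 (new)  [load 130/390]
  60 → host 1  [load 340/390]
  110 → host 2  [load 240/390]
  260 → host 3 (new)  [load 260/390]
  130 → host 3  [load 390/390]
  250 → host 4 (new)  [load 250/390]
  40 → host 1  [load 380/390]
  270 → host 5 (new)  [load 270/390]
  60 → host 5  [load 330/390]
  60 → host 5  [load 390/390]
  290 → host 6 (new)  [load 290/390]
  110 → host 4  [load 360/390]
6 hosts opened.

6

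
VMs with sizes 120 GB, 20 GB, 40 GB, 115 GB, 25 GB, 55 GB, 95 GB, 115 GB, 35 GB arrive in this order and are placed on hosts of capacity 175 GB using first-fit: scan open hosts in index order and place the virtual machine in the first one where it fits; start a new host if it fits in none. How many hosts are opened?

4

  120 → host 1 (new)  [load 120/175]
  20 → host 1  [load 140/175]
  40 → host 2 (new)  [load 40/175]
  115 → host 2  [load 155/175]
  25 → host 1  [load 165/175]
  55 → host 3 (new)  [load 55/175]
  95 → host 3  [load 150/175]
  115 → host 4 (new)  [load 115/175]
  35 → host 4  [load 150/175]
4 hosts opened.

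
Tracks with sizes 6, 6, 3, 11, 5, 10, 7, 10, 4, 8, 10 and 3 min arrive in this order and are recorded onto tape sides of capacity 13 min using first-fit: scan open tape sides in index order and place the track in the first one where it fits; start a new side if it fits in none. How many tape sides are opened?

8

  6 → side 1 (new)  [load 6/13]
  6 → side 1  [load 12/13]
  3 → side 2 (new)  [load 3/13]
  11 → side 3 (new)  [load 11/13]
  5 → side 2  [load 8/13]
  10 → side 4 (new)  [load 10/13]
  7 → side 5 (new)  [load 7/13]
  10 → side 6 (new)  [load 10/13]
  4 → side 2  [load 12/13]
  8 → side 7 (new)  [load 8/13]
  10 → side 8 (new)  [load 10/13]
  3 → side 4  [load 13/13]
8 tape sides opened.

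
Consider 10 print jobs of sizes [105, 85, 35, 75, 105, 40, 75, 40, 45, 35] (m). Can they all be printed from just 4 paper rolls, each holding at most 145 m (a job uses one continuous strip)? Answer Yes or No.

No

Total = 640 m; ⌈640/145⌉ = 5.
At least 5 paper rolls are required, but only 4 are allowed.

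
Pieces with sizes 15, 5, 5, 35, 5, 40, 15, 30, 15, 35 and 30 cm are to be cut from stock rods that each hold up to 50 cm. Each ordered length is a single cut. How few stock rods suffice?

5

Total = 40 + 35 + 35 + 30 + 30 + 15 + 15 + 15 + 5 + 5 + 5 = 230 cm.
Lower bound: ⌈230/50⌉ = 5 stock rods.
A packing using 5 stock rods:
  stock rod 1: 40 + 5 + 5 = 50
  stock rod 2: 35 + 15 = 50
  stock rod 3: 35 + 15 = 50
  stock rod 4: 30 + 15 + 5 = 50
  stock rod 5: 30 = 30
This matches the lower bound, so 5 is optimal.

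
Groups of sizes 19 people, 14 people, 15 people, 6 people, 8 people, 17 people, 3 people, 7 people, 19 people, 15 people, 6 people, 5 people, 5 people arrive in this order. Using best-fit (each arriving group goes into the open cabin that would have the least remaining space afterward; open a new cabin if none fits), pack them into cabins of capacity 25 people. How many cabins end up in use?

6

  19 → cabin 1 (new)  [load 19/25]
  14 → cabin 2 (new)  [load 14/25]
  15 → cabin 3 (new)  [load 15/25]
  6 → cabin 1  [load 25/25]
  8 → cabin 3  [load 23/25]
  17 → cabin 4 (new)  [load 17/25]
  3 → cabin 4  [load 20/25]
  7 → cabin 2  [load 21/25]
  19 → cabin 5 (new)  [load 19/25]
  15 → cabin 6 (new)  [load 15/25]
  6 → cabin 5  [load 25/25]
  5 → cabin 4  [load 25/25]
  5 → cabin 6  [load 20/25]
6 cabins opened.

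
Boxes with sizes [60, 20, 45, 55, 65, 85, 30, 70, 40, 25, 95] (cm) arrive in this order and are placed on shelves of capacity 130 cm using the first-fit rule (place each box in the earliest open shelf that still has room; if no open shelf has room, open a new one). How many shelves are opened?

  60 → shelf 1 (new)  [load 60/130]
  20 → shelf 1  [load 80/130]
  45 → shelf 1  [load 125/130]
  55 → shelf 2 (new)  [load 55/130]
  65 → shelf 2  [load 120/130]
  85 → shelf 3 (new)  [load 85/130]
  30 → shelf 3  [load 115/130]
  70 → shelf 4 (new)  [load 70/130]
  40 → shelf 4  [load 110/130]
  25 → shelf 5 (new)  [load 25/130]
  95 → shelf 5  [load 120/130]
5 shelves opened.

5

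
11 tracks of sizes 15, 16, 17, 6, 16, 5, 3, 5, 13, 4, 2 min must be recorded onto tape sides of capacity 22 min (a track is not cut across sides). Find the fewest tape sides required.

Total = 17 + 16 + 16 + 15 + 13 + 6 + 5 + 5 + 4 + 3 + 2 = 102 min.
Lower bound: ⌈102/22⌉ = 5 tape sides.
A packing using 5 tape sides:
  side 1: 17 + 5 = 22
  side 2: 16 + 6 = 22
  side 3: 16 + 5 = 21
  side 4: 15 + 4 + 3 = 22
  side 5: 13 + 2 = 15
This matches the lower bound, so 5 is optimal.

5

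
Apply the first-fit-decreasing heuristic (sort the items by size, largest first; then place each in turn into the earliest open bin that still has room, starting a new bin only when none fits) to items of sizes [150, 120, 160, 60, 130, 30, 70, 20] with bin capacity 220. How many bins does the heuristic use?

4

Sorted descending: 160, 150, 130, 120, 70, 60, 30, 20.
  160 → bin 1 (new)  [load 160/220]
  150 → bin 2 (new)  [load 150/220]
  130 → bin 3 (new)  [load 130/220]
  120 → bin 4 (new)  [load 120/220]
  70 → bin 2  [load 220/220]
  60 → bin 1  [load 220/220]
  30 → bin 3  [load 160/220]
  20 → bin 3  [load 180/220]
4 bins opened.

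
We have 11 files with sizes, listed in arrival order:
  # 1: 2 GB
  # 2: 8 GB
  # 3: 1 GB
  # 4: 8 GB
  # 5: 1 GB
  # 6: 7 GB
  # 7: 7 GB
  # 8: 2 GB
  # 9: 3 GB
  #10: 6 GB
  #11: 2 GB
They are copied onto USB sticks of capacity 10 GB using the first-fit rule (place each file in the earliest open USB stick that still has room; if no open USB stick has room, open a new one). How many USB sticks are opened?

5

  2 → USB stick 1 (new)  [load 2/10]
  8 → USB stick 1  [load 10/10]
  1 → USB stick 2 (new)  [load 1/10]
  8 → USB stick 2  [load 9/10]
  1 → USB stick 2  [load 10/10]
  7 → USB stick 3 (new)  [load 7/10]
  7 → USB stick 4 (new)  [load 7/10]
  2 → USB stick 3  [load 9/10]
  3 → USB stick 4  [load 10/10]
  6 → USB stick 5 (new)  [load 6/10]
  2 → USB stick 5  [load 8/10]
5 USB sticks opened.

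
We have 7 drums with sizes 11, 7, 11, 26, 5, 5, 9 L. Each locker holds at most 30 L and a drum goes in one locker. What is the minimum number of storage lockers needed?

3

Total = 26 + 11 + 11 + 9 + 7 + 5 + 5 = 74 L.
Lower bound: ⌈74/30⌉ = 3 storage lockers.
A packing using 3 storage lockers:
  locker 1: 26 = 26
  locker 2: 11 + 11 + 7 = 29
  locker 3: 9 + 5 + 5 = 19
This matches the lower bound, so 3 is optimal.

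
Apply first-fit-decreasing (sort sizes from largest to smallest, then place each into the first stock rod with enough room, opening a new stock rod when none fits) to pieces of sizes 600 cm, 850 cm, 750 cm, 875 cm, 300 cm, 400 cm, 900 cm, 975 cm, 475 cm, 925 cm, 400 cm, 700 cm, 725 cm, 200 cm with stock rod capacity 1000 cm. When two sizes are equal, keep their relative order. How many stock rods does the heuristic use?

10

Sorted descending: 975, 925, 900, 875, 850, 750, 725, 700, 600, 475, 400, 400, 300, 200.
  975 → stock rod 1 (new)  [load 975/1000]
  925 → stock rod 2 (new)  [load 925/1000]
  900 → stock rod 3 (new)  [load 900/1000]
  875 → stock rod 4 (new)  [load 875/1000]
  850 → stock rod 5 (new)  [load 850/1000]
  750 → stock rod 6 (new)  [load 750/1000]
  725 → stock rod 7 (new)  [load 725/1000]
  700 → stock rod 8 (new)  [load 700/1000]
  600 → stock rod 9 (new)  [load 600/1000]
  475 → stock rod 10 (new)  [load 475/1000]
  400 → stock rod 9  [load 1000/1000]
  400 → stock rod 10  [load 875/1000]
  300 → stock rod 8  [load 1000/1000]
  200 → stock rod 6  [load 950/1000]
10 stock rods opened.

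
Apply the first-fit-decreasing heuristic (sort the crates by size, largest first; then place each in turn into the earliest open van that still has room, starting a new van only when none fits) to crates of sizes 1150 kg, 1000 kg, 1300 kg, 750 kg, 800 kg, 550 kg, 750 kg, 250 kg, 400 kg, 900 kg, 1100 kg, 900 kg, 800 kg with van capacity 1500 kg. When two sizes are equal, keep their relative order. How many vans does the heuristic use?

Sorted descending: 1300, 1150, 1100, 1000, 900, 900, 800, 800, 750, 750, 550, 400, 250.
  1300 → van 1 (new)  [load 1300/1500]
  1150 → van 2 (new)  [load 1150/1500]
  1100 → van 3 (new)  [load 1100/1500]
  1000 → van 4 (new)  [load 1000/1500]
  900 → van 5 (new)  [load 900/1500]
  900 → van 6 (new)  [load 900/1500]
  800 → van 7 (new)  [load 800/1500]
  800 → van 8 (new)  [load 800/1500]
  750 → van 9 (new)  [load 750/1500]
  750 → van 9  [load 1500/1500]
  550 → van 5  [load 1450/1500]
  400 → van 3  [load 1500/1500]
  250 → van 2  [load 1400/1500]
9 vans opened.

9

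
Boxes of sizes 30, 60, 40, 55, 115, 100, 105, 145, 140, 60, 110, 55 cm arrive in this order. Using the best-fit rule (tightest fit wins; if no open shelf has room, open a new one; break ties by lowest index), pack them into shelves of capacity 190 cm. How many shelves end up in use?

  30 → shelf 1 (new)  [load 30/190]
  60 → shelf 1  [load 90/190]
  40 → shelf 1  [load 130/190]
  55 → shelf 1  [load 185/190]
  115 → shelf 2 (new)  [load 115/190]
  100 → shelf 3 (new)  [load 100/190]
  105 → shelf 4 (new)  [load 105/190]
  145 → shelf 5 (new)  [load 145/190]
  140 → shelf 6 (new)  [load 140/190]
  60 → shelf 2  [load 175/190]
  110 → shelf 7 (new)  [load 110/190]
  55 → shelf 7  [load 165/190]
7 shelves opened.

7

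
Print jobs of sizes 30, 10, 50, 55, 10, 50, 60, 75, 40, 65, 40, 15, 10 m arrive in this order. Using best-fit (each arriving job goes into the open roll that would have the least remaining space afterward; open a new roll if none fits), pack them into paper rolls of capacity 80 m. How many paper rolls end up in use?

8

  30 → roll 1 (new)  [load 30/80]
  10 → roll 1  [load 40/80]
  50 → roll 2 (new)  [load 50/80]
  55 → roll 3 (new)  [load 55/80]
  10 → roll 3  [load 65/80]
  50 → roll 4 (new)  [load 50/80]
  60 → roll 5 (new)  [load 60/80]
  75 → roll 6 (new)  [load 75/80]
  40 → roll 1  [load 80/80]
  65 → roll 7 (new)  [load 65/80]
  40 → roll 8 (new)  [load 40/80]
  15 → roll 3  [load 80/80]
  10 → roll 7  [load 75/80]
8 paper rolls opened.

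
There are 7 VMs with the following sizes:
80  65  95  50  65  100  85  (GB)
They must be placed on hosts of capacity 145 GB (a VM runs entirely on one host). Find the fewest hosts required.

5

Total = 100 + 95 + 85 + 80 + 65 + 65 + 50 = 540 GB.
Lower bound: ⌈540/145⌉ = 4 hosts.
A packing using 5 hosts:
  host 1: 100 = 100
  host 2: 95 + 50 = 145
  host 3: 85 = 85
  host 4: 80 + 65 = 145
  host 5: 65 = 65
No arrangement into 4 hosts stays within capacity, so 5 is optimal.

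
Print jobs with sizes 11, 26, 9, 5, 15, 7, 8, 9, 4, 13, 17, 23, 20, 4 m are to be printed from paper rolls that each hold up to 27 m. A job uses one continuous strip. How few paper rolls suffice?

7

Total = 26 + 23 + 20 + 17 + 15 + 13 + 11 + 9 + 9 + 8 + 7 + 5 + 4 + 4 = 171 m.
Lower bound: ⌈171/27⌉ = 7 paper rolls.
A packing using 7 paper rolls:
  roll 1: 26 = 26
  roll 2: 23 + 4 = 27
  roll 3: 20 + 7 = 27
  roll 4: 17 + 9 = 26
  roll 5: 15 + 11 = 26
  roll 6: 13 + 9 + 5 = 27
  roll 7: 8 + 4 = 12
This matches the lower bound, so 7 is optimal.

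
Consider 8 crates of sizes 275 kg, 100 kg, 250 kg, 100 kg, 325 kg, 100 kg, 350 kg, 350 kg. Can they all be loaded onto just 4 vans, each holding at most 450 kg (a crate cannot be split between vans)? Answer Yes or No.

No

Total = 1850 kg; ⌈1850/450⌉ = 5.
At least 5 vans are required, but only 4 are allowed.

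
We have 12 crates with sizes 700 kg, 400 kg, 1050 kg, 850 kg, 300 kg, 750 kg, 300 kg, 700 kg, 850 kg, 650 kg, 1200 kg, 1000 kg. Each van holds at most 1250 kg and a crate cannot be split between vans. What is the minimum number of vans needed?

Total = 1200 + 1050 + 1000 + 850 + 850 + 750 + 700 + 700 + 650 + 400 + 300 + 300 = 8750 kg.
Lower bound: ⌈8750/1250⌉ = 7 vans.
Also, 9 crates each exceed 625 kg, and no two of those can share a van, so at least 9 vans are needed.
A packing using 9 vans:
  van 1: 1200 = 1200
  van 2: 1050 = 1050
  van 3: 1000 = 1000
  van 4: 850 + 400 = 1250
  van 5: 850 + 300 = 1150
  van 6: 750 + 300 = 1050
  van 7: 700 = 700
  van 8: 700 = 700
  van 9: 650 = 650
This matches the lower bound, so 9 is optimal.

9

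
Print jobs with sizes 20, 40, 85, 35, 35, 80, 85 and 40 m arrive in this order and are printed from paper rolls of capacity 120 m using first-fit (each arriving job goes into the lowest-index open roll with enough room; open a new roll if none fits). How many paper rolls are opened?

4

  20 → roll 1 (new)  [load 20/120]
  40 → roll 1  [load 60/120]
  85 → roll 2 (new)  [load 85/120]
  35 → roll 1  [load 95/120]
  35 → roll 2  [load 120/120]
  80 → roll 3 (new)  [load 80/120]
  85 → roll 4 (new)  [load 85/120]
  40 → roll 3  [load 120/120]
4 paper rolls opened.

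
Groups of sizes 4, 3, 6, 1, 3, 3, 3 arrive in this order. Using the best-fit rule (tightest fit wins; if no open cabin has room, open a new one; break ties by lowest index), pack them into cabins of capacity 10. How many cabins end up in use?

  4 → cabin 1 (new)  [load 4/10]
  3 → cabin 1  [load 7/10]
  6 → cabin 2 (new)  [load 6/10]
  1 → cabin 1  [load 8/10]
  3 → cabin 2  [load 9/10]
  3 → cabin 3 (new)  [load 3/10]
  3 → cabin 3  [load 6/10]
3 cabins opened.

3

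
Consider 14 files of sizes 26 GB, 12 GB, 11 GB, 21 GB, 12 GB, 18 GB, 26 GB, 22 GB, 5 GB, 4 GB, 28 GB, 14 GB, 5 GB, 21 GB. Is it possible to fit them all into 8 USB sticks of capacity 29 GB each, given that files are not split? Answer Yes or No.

Total = 225 GB; ⌈225/29⌉ = 8.
The bound of 8 does not rule out 8, but exhaustive search shows no assignment into 8 USB sticks of capacity 29 GB exists — the minimum is 9.

No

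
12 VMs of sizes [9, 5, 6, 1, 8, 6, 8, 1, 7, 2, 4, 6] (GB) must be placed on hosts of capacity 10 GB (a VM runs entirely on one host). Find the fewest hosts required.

8

Total = 9 + 8 + 8 + 7 + 6 + 6 + 6 + 5 + 4 + 2 + 1 + 1 = 63 GB.
Lower bound: ⌈63/10⌉ = 7 hosts.
A packing using 8 hosts:
  host 1: 9 + 1 = 10
  host 2: 8 + 2 = 10
  host 3: 8 + 1 = 9
  host 4: 7 = 7
  host 5: 6 + 4 = 10
  host 6: 6 = 6
  host 7: 6 = 6
  host 8: 5 = 5
No arrangement into 7 hosts stays within capacity, so 8 is optimal.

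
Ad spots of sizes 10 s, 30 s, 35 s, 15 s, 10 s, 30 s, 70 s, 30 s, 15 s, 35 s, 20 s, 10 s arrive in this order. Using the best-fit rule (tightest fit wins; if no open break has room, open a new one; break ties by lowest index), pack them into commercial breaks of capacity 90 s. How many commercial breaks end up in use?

4

  10 → break 1 (new)  [load 10/90]
  30 → break 1  [load 40/90]
  35 → break 1  [load 75/90]
  15 → break 1  [load 90/90]
  10 → break 2 (new)  [load 10/90]
  30 → break 2  [load 40/90]
  70 → break 3 (new)  [load 70/90]
  30 → break 2  [load 70/90]
  15 → break 2  [load 85/90]
  35 → break 4 (new)  [load 35/90]
  20 → break 3  [load 90/90]
  10 → break 4  [load 45/90]
4 commercial breaks opened.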